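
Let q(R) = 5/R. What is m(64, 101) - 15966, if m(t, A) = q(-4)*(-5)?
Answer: -63839/4 ≈ -15960.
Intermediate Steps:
m(t, A) = 25/4 (m(t, A) = (5/(-4))*(-5) = (5*(-¼))*(-5) = -5/4*(-5) = 25/4)
m(64, 101) - 15966 = 25/4 - 15966 = -63839/4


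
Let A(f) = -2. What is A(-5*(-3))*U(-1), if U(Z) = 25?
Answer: -50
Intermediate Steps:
A(-5*(-3))*U(-1) = -2*25 = -50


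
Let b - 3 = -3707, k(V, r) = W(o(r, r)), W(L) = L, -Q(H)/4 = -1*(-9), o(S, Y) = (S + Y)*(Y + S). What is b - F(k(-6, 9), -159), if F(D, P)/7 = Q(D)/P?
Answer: -196396/53 ≈ -3705.6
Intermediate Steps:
o(S, Y) = (S + Y)² (o(S, Y) = (S + Y)*(S + Y) = (S + Y)²)
Q(H) = -36 (Q(H) = -(-4)*(-9) = -4*9 = -36)
k(V, r) = 4*r² (k(V, r) = (r + r)² = (2*r)² = 4*r²)
F(D, P) = -252/P (F(D, P) = 7*(-36/P) = -252/P)
b = -3704 (b = 3 - 3707 = -3704)
b - F(k(-6, 9), -159) = -3704 - (-252)/(-159) = -3704 - (-252)*(-1)/159 = -3704 - 1*84/53 = -3704 - 84/53 = -196396/53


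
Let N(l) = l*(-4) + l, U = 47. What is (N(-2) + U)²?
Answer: 2809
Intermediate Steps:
N(l) = -3*l (N(l) = -4*l + l = -3*l)
(N(-2) + U)² = (-3*(-2) + 47)² = (6 + 47)² = 53² = 2809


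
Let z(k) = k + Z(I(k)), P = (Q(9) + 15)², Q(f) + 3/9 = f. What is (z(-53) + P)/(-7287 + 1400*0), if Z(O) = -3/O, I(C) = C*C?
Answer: -12820249/184222647 ≈ -0.069591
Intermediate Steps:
Q(f) = -⅓ + f
I(C) = C²
P = 5041/9 (P = ((-⅓ + 9) + 15)² = (26/3 + 15)² = (71/3)² = 5041/9 ≈ 560.11)
z(k) = k - 3/k²
(z(-53) + P)/(-7287 + 1400*0) = ((-53 - 3/(-53)²) + 5041/9)/(-7287 + 1400*0) = ((-53 - 3*1/2809) + 5041/9)/(-7287 + 0) = ((-53 - 3/2809) + 5041/9)/(-7287) = (-148880/2809 + 5041/9)*(-1/7287) = (12820249/25281)*(-1/7287) = -12820249/184222647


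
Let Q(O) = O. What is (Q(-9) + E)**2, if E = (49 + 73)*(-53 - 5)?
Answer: 50197225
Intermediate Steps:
E = -7076 (E = 122*(-58) = -7076)
(Q(-9) + E)**2 = (-9 - 7076)**2 = (-7085)**2 = 50197225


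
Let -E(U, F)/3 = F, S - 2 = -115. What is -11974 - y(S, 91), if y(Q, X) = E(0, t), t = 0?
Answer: -11974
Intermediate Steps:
S = -113 (S = 2 - 115 = -113)
E(U, F) = -3*F
y(Q, X) = 0 (y(Q, X) = -3*0 = 0)
-11974 - y(S, 91) = -11974 - 1*0 = -11974 + 0 = -11974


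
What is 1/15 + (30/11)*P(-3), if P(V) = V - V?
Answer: 1/15 ≈ 0.066667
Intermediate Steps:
P(V) = 0
1/15 + (30/11)*P(-3) = 1/15 + (30/11)*0 = 1/15 + 0 = 1/15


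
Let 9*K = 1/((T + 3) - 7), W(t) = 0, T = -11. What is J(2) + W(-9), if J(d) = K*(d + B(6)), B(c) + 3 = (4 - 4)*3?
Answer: 1/135 ≈ 0.0074074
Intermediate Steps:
B(c) = -3 (B(c) = -3 + (4 - 4)*3 = -3 + 0*3 = -3 + 0 = -3)
K = -1/135 (K = 1/(9*((-11 + 3) - 7)) = 1/(9*(-8 - 7)) = (⅑)/(-15) = (⅑)*(-1/15) = -1/135 ≈ -0.0074074)
J(d) = 1/45 - d/135 (J(d) = -(d - 3)/135 = -(-3 + d)/135 = 1/45 - d/135)
J(2) + W(-9) = (1/45 - 1/135*2) + 0 = (1/45 - 2/135) + 0 = 1/135 + 0 = 1/135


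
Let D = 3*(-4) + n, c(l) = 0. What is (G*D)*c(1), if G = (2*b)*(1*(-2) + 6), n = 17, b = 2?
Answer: 0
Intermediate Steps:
G = 16 (G = (2*2)*(1*(-2) + 6) = 4*(-2 + 6) = 4*4 = 16)
D = 5 (D = 3*(-4) + 17 = -12 + 17 = 5)
(G*D)*c(1) = (16*5)*0 = 80*0 = 0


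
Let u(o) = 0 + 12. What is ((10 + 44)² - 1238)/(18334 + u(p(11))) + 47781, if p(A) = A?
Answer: 438295952/9173 ≈ 47781.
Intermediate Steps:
u(o) = 12
((10 + 44)² - 1238)/(18334 + u(p(11))) + 47781 = ((10 + 44)² - 1238)/(18334 + 12) + 47781 = (54² - 1238)/18346 + 47781 = (2916 - 1238)*(1/18346) + 47781 = 1678*(1/18346) + 47781 = 839/9173 + 47781 = 438295952/9173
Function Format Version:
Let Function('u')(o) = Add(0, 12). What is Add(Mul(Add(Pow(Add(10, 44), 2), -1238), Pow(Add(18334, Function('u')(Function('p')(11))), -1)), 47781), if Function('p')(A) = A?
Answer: Rational(438295952, 9173) ≈ 47781.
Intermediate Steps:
Function('u')(o) = 12
Add(Mul(Add(Pow(Add(10, 44), 2), -1238), Pow(Add(18334, Function('u')(Function('p')(11))), -1)), 47781) = Add(Mul(Add(Pow(Add(10, 44), 2), -1238), Pow(Add(18334, 12), -1)), 47781) = Add(Mul(Add(Pow(54, 2), -1238), Pow(18346, -1)), 47781) = Add(Mul(Add(2916, -1238), Rational(1, 18346)), 47781) = Add(Mul(1678, Rational(1, 18346)), 47781) = Add(Rational(839, 9173), 47781) = Rational(438295952, 9173)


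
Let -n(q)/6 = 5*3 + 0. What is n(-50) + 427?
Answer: 337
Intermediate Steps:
n(q) = -90 (n(q) = -6*(5*3 + 0) = -6*(15 + 0) = -6*15 = -90)
n(-50) + 427 = -90 + 427 = 337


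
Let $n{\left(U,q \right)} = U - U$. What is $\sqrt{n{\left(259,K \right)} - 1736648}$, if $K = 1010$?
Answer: $2 i \sqrt{434162} \approx 1317.8 i$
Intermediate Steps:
$n{\left(U,q \right)} = 0$
$\sqrt{n{\left(259,K \right)} - 1736648} = \sqrt{0 - 1736648} = \sqrt{-1736648} = 2 i \sqrt{434162}$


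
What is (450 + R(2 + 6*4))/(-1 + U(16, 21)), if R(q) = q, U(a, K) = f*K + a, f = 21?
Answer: 119/114 ≈ 1.0439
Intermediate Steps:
U(a, K) = a + 21*K (U(a, K) = 21*K + a = a + 21*K)
(450 + R(2 + 6*4))/(-1 + U(16, 21)) = (450 + (2 + 6*4))/(-1 + (16 + 21*21)) = (450 + (2 + 24))/(-1 + (16 + 441)) = (450 + 26)/(-1 + 457) = 476/456 = 476*(1/456) = 119/114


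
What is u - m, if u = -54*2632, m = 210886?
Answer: -353014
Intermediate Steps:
u = -142128
u - m = -142128 - 1*210886 = -142128 - 210886 = -353014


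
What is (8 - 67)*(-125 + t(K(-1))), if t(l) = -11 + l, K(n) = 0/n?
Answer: 8024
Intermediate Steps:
K(n) = 0
(8 - 67)*(-125 + t(K(-1))) = (8 - 67)*(-125 + (-11 + 0)) = -59*(-125 - 11) = -59*(-136) = 8024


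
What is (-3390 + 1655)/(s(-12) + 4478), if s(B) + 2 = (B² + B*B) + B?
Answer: -1735/4752 ≈ -0.36511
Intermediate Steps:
s(B) = -2 + B + 2*B² (s(B) = -2 + ((B² + B*B) + B) = -2 + ((B² + B²) + B) = -2 + (2*B² + B) = -2 + (B + 2*B²) = -2 + B + 2*B²)
(-3390 + 1655)/(s(-12) + 4478) = (-3390 + 1655)/((-2 - 12 + 2*(-12)²) + 4478) = -1735/((-2 - 12 + 2*144) + 4478) = -1735/((-2 - 12 + 288) + 4478) = -1735/(274 + 4478) = -1735/4752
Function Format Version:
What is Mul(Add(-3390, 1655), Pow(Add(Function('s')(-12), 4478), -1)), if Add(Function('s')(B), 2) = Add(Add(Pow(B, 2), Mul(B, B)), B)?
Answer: Rational(-1735, 4752) ≈ -0.36511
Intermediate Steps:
Function('s')(B) = Add(-2, B, Mul(2, Pow(B, 2))) (Function('s')(B) = Add(-2, Add(Add(Pow(B, 2), Mul(B, B)), B)) = Add(-2, Add(Add(Pow(B, 2), Pow(B, 2)), B)) = Add(-2, Add(Mul(2, Pow(B, 2)), B)) = Add(-2, Add(B, Mul(2, Pow(B, 2)))) = Add(-2, B, Mul(2, Pow(B, 2))))
Mul(Add(-3390, 1655), Pow(Add(Function('s')(-12), 4478), -1)) = Mul(Add(-3390, 1655), Pow(Add(Add(-2, -12, Mul(2, Pow(-12, 2))), 4478), -1)) = Mul(-1735, Pow(Add(Add(-2, -12, Mul(2, 144)), 4478), -1)) = Mul(-1735, Pow(Add(Add(-2, -12, 288), 4478), -1)) = Mul(-1735, Pow(Add(274, 4478), -1)) = Mul(-1735, Pow(4752, -1)) = Mul(-1735, Rational(1, 4752)) = Rational(-1735, 4752)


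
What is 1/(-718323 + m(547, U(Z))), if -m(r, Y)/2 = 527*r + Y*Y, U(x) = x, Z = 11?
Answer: -1/1295103 ≈ -7.7214e-7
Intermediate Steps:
m(r, Y) = -1054*r - 2*Y² (m(r, Y) = -2*(527*r + Y*Y) = -2*(527*r + Y²) = -2*(Y² + 527*r) = -1054*r - 2*Y²)
1/(-718323 + m(547, U(Z))) = 1/(-718323 + (-1054*547 - 2*11²)) = 1/(-718323 + (-576538 - 2*121)) = 1/(-718323 + (-576538 - 242)) = 1/(-718323 - 576780) = 1/(-1295103) = -1/1295103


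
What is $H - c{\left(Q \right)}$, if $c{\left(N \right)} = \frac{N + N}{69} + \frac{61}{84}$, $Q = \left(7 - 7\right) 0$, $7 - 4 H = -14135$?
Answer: $\frac{296921}{84} \approx 3534.8$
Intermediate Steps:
$H = \frac{7071}{2}$ ($H = \frac{7}{4} - - \frac{14135}{4} = \frac{7}{4} + \frac{14135}{4} = \frac{7071}{2} \approx 3535.5$)
$Q = 0$ ($Q = 0 \cdot 0 = 0$)
$c{\left(N \right)} = \frac{61}{84} + \frac{2 N}{69}$ ($c{\left(N \right)} = 2 N \frac{1}{69} + 61 \cdot \frac{1}{84} = \frac{2 N}{69} + \frac{61}{84} = \frac{61}{84} + \frac{2 N}{69}$)
$H - c{\left(Q \right)} = \frac{7071}{2} - \left(\frac{61}{84} + \frac{2}{69} \cdot 0\right) = \frac{7071}{2} - \left(\frac{61}{84} + 0\right) = \frac{7071}{2} - \frac{61}{84} = \frac{296921}{84}$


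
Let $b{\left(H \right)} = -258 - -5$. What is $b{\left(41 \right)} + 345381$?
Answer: $345128$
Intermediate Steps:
$b{\left(H \right)} = -253$ ($b{\left(H \right)} = -258 + 5 = -253$)
$b{\left(41 \right)} + 345381 = -253 + 345381 = 345128$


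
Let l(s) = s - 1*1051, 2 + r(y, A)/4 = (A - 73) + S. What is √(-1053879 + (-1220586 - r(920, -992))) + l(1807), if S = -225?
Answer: 756 + I*√2269297 ≈ 756.0 + 1506.4*I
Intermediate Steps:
r(y, A) = -1200 + 4*A (r(y, A) = -8 + 4*((A - 73) - 225) = -8 + 4*((-73 + A) - 225) = -8 + 4*(-298 + A) = -8 + (-1192 + 4*A) = -1200 + 4*A)
l(s) = -1051 + s (l(s) = s - 1051 = -1051 + s)
√(-1053879 + (-1220586 - r(920, -992))) + l(1807) = √(-1053879 + (-1220586 - (-1200 + 4*(-992)))) + (-1051 + 1807) = √(-1053879 + (-1220586 - (-1200 - 3968))) + 756 = √(-1053879 + (-1220586 - 1*(-5168))) + 756 = √(-1053879 + (-1220586 + 5168)) + 756 = √(-1053879 - 1215418) + 756 = √(-2269297) + 756 = I*√2269297 + 756 = 756 + I*√2269297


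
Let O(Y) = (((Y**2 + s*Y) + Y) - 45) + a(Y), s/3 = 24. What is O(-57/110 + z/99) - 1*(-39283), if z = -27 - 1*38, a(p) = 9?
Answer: 38383287259/980100 ≈ 39163.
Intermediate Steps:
s = 72 (s = 3*24 = 72)
z = -65 (z = -27 - 38 = -65)
O(Y) = -36 + Y**2 + 73*Y (O(Y) = (((Y**2 + 72*Y) + Y) - 45) + 9 = ((Y**2 + 73*Y) - 45) + 9 = (-45 + Y**2 + 73*Y) + 9 = -36 + Y**2 + 73*Y)
O(-57/110 + z/99) - 1*(-39283) = (-36 + (-57/110 - 65/99)**2 + 73*(-57/110 - 65/99)) - 1*(-39283) = (-36 + (-57*1/110 - 65*1/99)**2 + 73*(-57*1/110 - 65*1/99)) + 39283 = (-36 + (-57/110 - 65/99)**2 + 73*(-57/110 - 65/99)) + 39283 = (-36 + (-1163/990)**2 + 73*(-1163/990)) + 39283 = (-36 + 1352569/980100 - 84899/990) + 39283 = -117981041/980100 + 39283 = 38383287259/980100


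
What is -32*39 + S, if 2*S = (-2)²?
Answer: -1246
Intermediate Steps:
S = 2 (S = (½)*(-2)² = (½)*4 = 2)
-32*39 + S = -32*39 + 2 = -1248 + 2 = -1246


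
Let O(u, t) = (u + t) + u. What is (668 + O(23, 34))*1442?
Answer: 1078616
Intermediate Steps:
O(u, t) = t + 2*u (O(u, t) = (t + u) + u = t + 2*u)
(668 + O(23, 34))*1442 = (668 + (34 + 2*23))*1442 = (668 + (34 + 46))*1442 = (668 + 80)*1442 = 748*1442 = 1078616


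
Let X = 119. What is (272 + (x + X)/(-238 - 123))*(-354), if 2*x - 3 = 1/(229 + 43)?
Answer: -9443108415/98192 ≈ -96170.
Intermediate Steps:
x = 817/544 (x = 3/2 + 1/(2*(229 + 43)) = 3/2 + (½)/272 = 3/2 + (½)*(1/272) = 3/2 + 1/544 = 817/544 ≈ 1.5018)
(272 + (x + X)/(-238 - 123))*(-354) = (272 + (817/544 + 119)/(-238 - 123))*(-354) = (272 + (65553/544)/(-361))*(-354) = (272 + (65553/544)*(-1/361))*(-354) = (272 - 65553/196384)*(-354) = (53350895/196384)*(-354) = -9443108415/98192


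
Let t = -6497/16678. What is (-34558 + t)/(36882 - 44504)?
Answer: 576364821/127119716 ≈ 4.5340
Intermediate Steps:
t = -6497/16678 (t = -6497*1/16678 = -6497/16678 ≈ -0.38955)
(-34558 + t)/(36882 - 44504) = (-34558 - 6497/16678)/(36882 - 44504) = -576364821/16678/(-7622) = -576364821/16678*(-1/7622) = 576364821/127119716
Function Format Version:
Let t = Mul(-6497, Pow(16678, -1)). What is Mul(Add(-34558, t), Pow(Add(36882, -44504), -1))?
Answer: Rational(576364821, 127119716) ≈ 4.5340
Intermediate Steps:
t = Rational(-6497, 16678) (t = Mul(-6497, Rational(1, 16678)) = Rational(-6497, 16678) ≈ -0.38955)
Mul(Add(-34558, t), Pow(Add(36882, -44504), -1)) = Mul(Add(-34558, Rational(-6497, 16678)), Pow(Add(36882, -44504), -1)) = Mul(Rational(-576364821, 16678), Pow(-7622, -1)) = Mul(Rational(-576364821, 16678), Rational(-1, 7622)) = Rational(576364821, 127119716)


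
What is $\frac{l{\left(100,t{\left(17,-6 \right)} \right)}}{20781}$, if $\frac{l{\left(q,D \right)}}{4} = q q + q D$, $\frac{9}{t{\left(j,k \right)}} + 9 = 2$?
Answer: $\frac{276400}{145467} \approx 1.9001$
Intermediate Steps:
$t{\left(j,k \right)} = - \frac{9}{7}$ ($t{\left(j,k \right)} = \frac{9}{-9 + 2} = \frac{9}{-7} = 9 \left(- \frac{1}{7}\right) = - \frac{9}{7}$)
$l{\left(q,D \right)} = 4 q^{2} + 4 D q$ ($l{\left(q,D \right)} = 4 \left(q q + q D\right) = 4 \left(q^{2} + D q\right) = 4 q^{2} + 4 D q$)
$\frac{l{\left(100,t{\left(17,-6 \right)} \right)}}{20781} = \frac{4 \cdot 100 \left(- \frac{9}{7} + 100\right)}{20781} = 4 \cdot 100 \cdot \frac{691}{7} \cdot \frac{1}{20781} = \frac{276400}{7} \cdot \frac{1}{20781} = \frac{276400}{145467}$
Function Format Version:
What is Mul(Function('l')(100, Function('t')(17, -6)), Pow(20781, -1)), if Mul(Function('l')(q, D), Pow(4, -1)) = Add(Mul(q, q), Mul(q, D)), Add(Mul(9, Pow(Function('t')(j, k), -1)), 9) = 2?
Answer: Rational(276400, 145467) ≈ 1.9001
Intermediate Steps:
Function('t')(j, k) = Rational(-9, 7) (Function('t')(j, k) = Mul(9, Pow(Add(-9, 2), -1)) = Mul(9, Pow(-7, -1)) = Mul(9, Rational(-1, 7)) = Rational(-9, 7))
Function('l')(q, D) = Add(Mul(4, Pow(q, 2)), Mul(4, D, q)) (Function('l')(q, D) = Mul(4, Add(Mul(q, q), Mul(q, D))) = Mul(4, Add(Pow(q, 2), Mul(D, q))) = Add(Mul(4, Pow(q, 2)), Mul(4, D, q)))
Mul(Function('l')(100, Function('t')(17, -6)), Pow(20781, -1)) = Mul(Mul(4, 100, Add(Rational(-9, 7), 100)), Pow(20781, -1)) = Mul(Mul(4, 100, Rational(691, 7)), Rational(1, 20781)) = Mul(Rational(276400, 7), Rational(1, 20781)) = Rational(276400, 145467)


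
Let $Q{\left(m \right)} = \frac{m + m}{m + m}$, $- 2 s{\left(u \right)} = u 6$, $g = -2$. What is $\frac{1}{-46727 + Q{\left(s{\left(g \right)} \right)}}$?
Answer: $- \frac{1}{46726} \approx -2.1401 \cdot 10^{-5}$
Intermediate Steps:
$s{\left(u \right)} = - 3 u$ ($s{\left(u \right)} = - \frac{u 6}{2} = - \frac{6 u}{2} = - 3 u$)
$Q{\left(m \right)} = 1$ ($Q{\left(m \right)} = \frac{2 m}{2 m} = 2 m \frac{1}{2 m} = 1$)
$\frac{1}{-46727 + Q{\left(s{\left(g \right)} \right)}} = \frac{1}{-46727 + 1} = \frac{1}{-46726} = - \frac{1}{46726}$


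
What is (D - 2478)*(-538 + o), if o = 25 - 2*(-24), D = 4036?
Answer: -724470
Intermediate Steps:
o = 73 (o = 25 + 48 = 73)
(D - 2478)*(-538 + o) = (4036 - 2478)*(-538 + 73) = 1558*(-465) = -724470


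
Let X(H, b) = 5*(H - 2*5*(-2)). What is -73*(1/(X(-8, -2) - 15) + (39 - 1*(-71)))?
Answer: -361423/45 ≈ -8031.6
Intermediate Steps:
X(H, b) = 100 + 5*H (X(H, b) = 5*(H - 10*(-2)) = 5*(H + 20) = 5*(20 + H) = 100 + 5*H)
-73*(1/(X(-8, -2) - 15) + (39 - 1*(-71))) = -73*(1/((100 + 5*(-8)) - 15) + (39 - 1*(-71))) = -73*(1/((100 - 40) - 15) + (39 + 71)) = -73*(1/(60 - 15) + 110) = -73*(1/45 + 110) = -73*4951/45 = -361423/45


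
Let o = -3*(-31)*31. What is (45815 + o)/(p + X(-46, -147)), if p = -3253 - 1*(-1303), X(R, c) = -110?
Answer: -24349/1030 ≈ -23.640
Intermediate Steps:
o = 2883 (o = 93*31 = 2883)
p = -1950 (p = -3253 + 1303 = -1950)
(45815 + o)/(p + X(-46, -147)) = (45815 + 2883)/(-1950 - 110) = 48698/(-2060) = 48698*(-1/2060) = -24349/1030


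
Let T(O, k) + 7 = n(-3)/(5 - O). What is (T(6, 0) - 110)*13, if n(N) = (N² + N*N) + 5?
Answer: -1820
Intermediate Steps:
n(N) = 5 + 2*N² (n(N) = (N² + N²) + 5 = 2*N² + 5 = 5 + 2*N²)
T(O, k) = -7 + 23/(5 - O) (T(O, k) = -7 + (5 + 2*(-3)²)/(5 - O) = -7 + (5 + 2*9)/(5 - O) = -7 + (5 + 18)/(5 - O) = -7 + 23/(5 - O))
(T(6, 0) - 110)*13 = ((12 - 7*6)/(-5 + 6) - 110)*13 = ((12 - 42)/1 - 110)*13 = (1*(-30) - 110)*13 = (-30 - 110)*13 = -140*13 = -1820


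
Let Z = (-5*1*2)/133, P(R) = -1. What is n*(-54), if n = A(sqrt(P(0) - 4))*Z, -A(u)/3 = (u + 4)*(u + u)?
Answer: 16200/133 - 12960*I*sqrt(5)/133 ≈ 121.8 - 217.89*I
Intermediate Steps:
A(u) = -6*u*(4 + u) (A(u) = -3*(u + 4)*(u + u) = -3*(4 + u)*2*u = -6*u*(4 + u))
Z = -10/133 (Z = -5*2*(1/133) = -10*1/133 = -10/133 ≈ -0.075188)
n = 60*I*sqrt(5)*(4 + I*sqrt(5))/133 (n = -6*sqrt(-1 - 4)*(4 + sqrt(-1 - 4))*(-10/133) = -6*sqrt(-5)*(4 + sqrt(-5))*(-10/133) = -6*I*sqrt(5)*(4 + I*sqrt(5))*(-10/133) = 60*I*sqrt(5)*(4 + I*sqrt(5))/133 ≈ -2.2556 + 4.035*I)
n*(-54) = (-300/133 + 240*I*sqrt(5)/133)*(-54) = 16200/133 - 12960*I*sqrt(5)/133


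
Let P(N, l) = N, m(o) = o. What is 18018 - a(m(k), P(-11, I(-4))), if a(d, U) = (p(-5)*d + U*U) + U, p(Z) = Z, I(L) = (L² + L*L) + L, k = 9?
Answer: 17953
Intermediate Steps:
I(L) = L + 2*L² (I(L) = (L² + L²) + L = 2*L² + L = L + 2*L²)
a(d, U) = U + U² - 5*d (a(d, U) = (-5*d + U*U) + U = (-5*d + U²) + U = (U² - 5*d) + U = U + U² - 5*d)
18018 - a(m(k), P(-11, I(-4))) = 18018 - (-11 + (-11)² - 5*9) = 18018 - (-11 + 121 - 45) = 18018 - 1*65 = 18018 - 65 = 17953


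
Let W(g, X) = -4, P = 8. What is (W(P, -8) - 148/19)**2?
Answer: 50176/361 ≈ 138.99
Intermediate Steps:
(W(P, -8) - 148/19)**2 = (-4 - 148/19)**2 = (-224/19)**2 = 50176/361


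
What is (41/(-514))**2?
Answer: 1681/264196 ≈ 0.0063627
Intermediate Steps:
(41/(-514))**2 = (41*(-1/514))**2 = (-41/514)**2 = 1681/264196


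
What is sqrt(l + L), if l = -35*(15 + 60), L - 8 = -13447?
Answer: 8*I*sqrt(251) ≈ 126.74*I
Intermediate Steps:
L = -13439 (L = 8 - 13447 = -13439)
l = -2625 (l = -35*75 = -2625)
sqrt(l + L) = sqrt(-2625 - 13439) = sqrt(-16064) = 8*I*sqrt(251)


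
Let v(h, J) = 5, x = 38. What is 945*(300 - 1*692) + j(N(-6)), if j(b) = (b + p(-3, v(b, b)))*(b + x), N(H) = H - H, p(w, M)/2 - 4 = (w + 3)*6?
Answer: -370136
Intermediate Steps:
p(w, M) = 44 + 12*w (p(w, M) = 8 + 2*((w + 3)*6) = 8 + 2*((3 + w)*6) = 8 + 2*(18 + 6*w) = 8 + (36 + 12*w) = 44 + 12*w)
N(H) = 0
j(b) = (8 + b)*(38 + b) (j(b) = (b + (44 + 12*(-3)))*(b + 38) = (b + (44 - 36))*(38 + b) = (b + 8)*(38 + b) = (8 + b)*(38 + b))
945*(300 - 1*692) + j(N(-6)) = 945*(300 - 1*692) + (304 + 0² + 46*0) = 945*(300 - 692) + (304 + 0 + 0) = 945*(-392) + 304 = -370440 + 304 = -370136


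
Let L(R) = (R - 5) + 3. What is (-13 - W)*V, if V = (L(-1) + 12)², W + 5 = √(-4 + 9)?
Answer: -648 - 81*√5 ≈ -829.12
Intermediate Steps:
W = -5 + √5 (W = -5 + √(-4 + 9) = -5 + √5 ≈ -2.7639)
L(R) = -2 + R (L(R) = (-5 + R) + 3 = -2 + R)
V = 81 (V = ((-2 - 1) + 12)² = (-3 + 12)² = 9² = 81)
(-13 - W)*V = (-13 - (-5 + √5))*81 = (-13 + (5 - √5))*81 = (-8 - √5)*81 = -648 - 81*√5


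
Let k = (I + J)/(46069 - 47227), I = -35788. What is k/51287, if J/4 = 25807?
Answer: -11240/9898391 ≈ -0.0011355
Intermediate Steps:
J = 103228 (J = 4*25807 = 103228)
k = -11240/193 (k = (-35788 + 103228)/(46069 - 47227) = 67440/(-1158) = 67440*(-1/1158) = -11240/193 ≈ -58.238)
k/51287 = -11240/193/51287 = -11240/193*1/51287 = -11240/9898391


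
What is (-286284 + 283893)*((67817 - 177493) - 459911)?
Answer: 1361882517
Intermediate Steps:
(-286284 + 283893)*((67817 - 177493) - 459911) = -2391*(-109676 - 459911) = -2391*(-569587) = 1361882517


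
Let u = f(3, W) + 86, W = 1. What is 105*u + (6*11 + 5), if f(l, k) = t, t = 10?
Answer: 10151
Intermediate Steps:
f(l, k) = 10
u = 96 (u = 10 + 86 = 96)
105*u + (6*11 + 5) = 105*96 + (6*11 + 5) = 10080 + (66 + 5) = 10080 + 71 = 10151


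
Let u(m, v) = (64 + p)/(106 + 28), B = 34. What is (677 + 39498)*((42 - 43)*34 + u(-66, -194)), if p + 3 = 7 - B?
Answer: -90835675/67 ≈ -1.3558e+6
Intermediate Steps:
p = -30 (p = -3 + (7 - 1*34) = -3 + (7 - 34) = -3 - 27 = -30)
u(m, v) = 17/67 (u(m, v) = (64 - 30)/(106 + 28) = 34/134 = 34*(1/134) = 17/67)
(677 + 39498)*((42 - 43)*34 + u(-66, -194)) = (677 + 39498)*((42 - 43)*34 + 17/67) = 40175*(-1*34 + 17/67) = 40175*(-34 + 17/67) = 40175*(-2261/67) = -90835675/67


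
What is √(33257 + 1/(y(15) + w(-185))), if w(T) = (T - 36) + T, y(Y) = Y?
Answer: √5084363026/391 ≈ 182.36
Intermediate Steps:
w(T) = -36 + 2*T (w(T) = (-36 + T) + T = -36 + 2*T)
√(33257 + 1/(y(15) + w(-185))) = √(33257 + 1/(15 + (-36 + 2*(-185)))) = √(33257 + 1/(15 + (-36 - 370))) = √(33257 + 1/(15 - 406)) = √(33257 + 1/(-391)) = √(33257 - 1/391) = √(13003486/391) = √5084363026/391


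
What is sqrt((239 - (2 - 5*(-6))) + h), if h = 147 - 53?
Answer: sqrt(301) ≈ 17.349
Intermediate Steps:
h = 94
sqrt((239 - (2 - 5*(-6))) + h) = sqrt((239 - (2 - 5*(-6))) + 94) = sqrt((239 - (2 + 30)) + 94) = sqrt((239 - 1*32) + 94) = sqrt((239 - 32) + 94) = sqrt(207 + 94) = sqrt(301)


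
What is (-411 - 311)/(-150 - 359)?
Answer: 722/509 ≈ 1.4185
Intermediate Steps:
(-411 - 311)/(-150 - 359) = -722/(-509) = -722*(-1/509) = 722/509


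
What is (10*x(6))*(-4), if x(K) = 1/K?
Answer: -20/3 ≈ -6.6667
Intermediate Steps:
(10*x(6))*(-4) = (10/6)*(-4) = (10*(1/6))*(-4) = (5/3)*(-4) = -20/3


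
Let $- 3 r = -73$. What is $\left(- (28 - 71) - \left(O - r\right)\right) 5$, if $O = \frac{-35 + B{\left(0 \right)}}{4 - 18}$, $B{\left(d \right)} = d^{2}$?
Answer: $\frac{1945}{6} \approx 324.17$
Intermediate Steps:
$r = \frac{73}{3}$ ($r = \left(- \frac{1}{3}\right) \left(-73\right) = \frac{73}{3} \approx 24.333$)
$O = \frac{5}{2}$ ($O = \frac{-35 + 0^{2}}{4 - 18} = \frac{-35 + 0}{-14} = \left(-35\right) \left(- \frac{1}{14}\right) = \frac{5}{2} \approx 2.5$)
$\left(- (28 - 71) - \left(O - r\right)\right) 5 = \left(- (28 - 71) + \left(\frac{73}{3} - \frac{5}{2}\right)\right) 5 = \left(\left(-1\right) \left(-43\right) + \left(\frac{73}{3} - \frac{5}{2}\right)\right) 5 = \left(43 + \frac{131}{6}\right) 5 = \frac{389}{6} \cdot 5 = \frac{1945}{6}$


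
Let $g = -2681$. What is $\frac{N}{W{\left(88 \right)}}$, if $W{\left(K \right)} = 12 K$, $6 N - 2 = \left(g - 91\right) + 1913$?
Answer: $- \frac{857}{6336} \approx -0.13526$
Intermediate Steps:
$N = - \frac{857}{6}$ ($N = \frac{1}{3} + \frac{\left(-2681 - 91\right) + 1913}{6} = \frac{1}{3} + \frac{-2772 + 1913}{6} = \frac{1}{3} + \frac{1}{6} \left(-859\right) = \frac{1}{3} - \frac{859}{6} = - \frac{857}{6} \approx -142.83$)
$\frac{N}{W{\left(88 \right)}} = - \frac{857}{6 \cdot 12 \cdot 88} = - \frac{857}{6 \cdot 1056} = \left(- \frac{857}{6}\right) \frac{1}{1056} = - \frac{857}{6336}$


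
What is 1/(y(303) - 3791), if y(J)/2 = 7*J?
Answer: 1/451 ≈ 0.0022173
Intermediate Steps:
y(J) = 14*J (y(J) = 2*(7*J) = 14*J)
1/(y(303) - 3791) = 1/(14*303 - 3791) = 1/(4242 - 3791) = 1/451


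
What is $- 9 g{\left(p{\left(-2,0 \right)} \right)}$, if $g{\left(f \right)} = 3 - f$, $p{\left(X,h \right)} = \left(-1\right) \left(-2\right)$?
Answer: $-9$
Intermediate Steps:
$p{\left(X,h \right)} = 2$
$- 9 g{\left(p{\left(-2,0 \right)} \right)} = - 9 \left(3 - 2\right) = \left(-9\right) 1 = -9$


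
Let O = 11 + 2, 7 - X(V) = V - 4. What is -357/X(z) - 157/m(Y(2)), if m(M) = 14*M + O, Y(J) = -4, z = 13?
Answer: 15665/86 ≈ 182.15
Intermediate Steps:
X(V) = 11 - V (X(V) = 7 - (V - 4) = 7 - (-4 + V) = 7 + (4 - V) = 11 - V)
O = 13
m(M) = 13 + 14*M (m(M) = 14*M + 13 = 13 + 14*M)
-357/X(z) - 157/m(Y(2)) = -357/(11 - 1*13) - 157/(13 + 14*(-4)) = -357/(11 - 13) - 157/(13 - 56) = -357/(-2) - 157/(-43) = -357*(-1/2) - 157*(-1/43) = 357/2 + 157/43 = 15665/86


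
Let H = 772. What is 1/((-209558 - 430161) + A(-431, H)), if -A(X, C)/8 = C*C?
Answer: -1/5407591 ≈ -1.8493e-7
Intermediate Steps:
A(X, C) = -8*C² (A(X, C) = -8*C*C = -8*C²)
1/((-209558 - 430161) + A(-431, H)) = 1/((-209558 - 430161) - 8*772²) = 1/(-639719 - 8*595984) = 1/(-639719 - 4767872) = 1/(-5407591) = -1/5407591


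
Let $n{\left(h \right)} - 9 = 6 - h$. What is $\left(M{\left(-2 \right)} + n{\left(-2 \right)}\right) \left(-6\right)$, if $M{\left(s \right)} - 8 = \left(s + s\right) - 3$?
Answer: $-108$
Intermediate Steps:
$n{\left(h \right)} = 15 - h$ ($n{\left(h \right)} = 9 - \left(-6 + h\right) = 15 - h$)
$M{\left(s \right)} = 5 + 2 s$ ($M{\left(s \right)} = 8 + \left(\left(s + s\right) - 3\right) = 8 + \left(2 s - 3\right) = 8 + \left(-3 + 2 s\right) = 5 + 2 s$)
$\left(M{\left(-2 \right)} + n{\left(-2 \right)}\right) \left(-6\right) = \left(\left(5 + 2 \left(-2\right)\right) + \left(15 - -2\right)\right) \left(-6\right) = \left(\left(5 - 4\right) + \left(15 + 2\right)\right) \left(-6\right) = \left(1 + 17\right) \left(-6\right) = 18 \left(-6\right) = -108$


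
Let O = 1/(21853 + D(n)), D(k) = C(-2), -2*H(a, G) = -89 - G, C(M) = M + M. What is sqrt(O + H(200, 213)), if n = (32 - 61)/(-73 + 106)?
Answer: 40*sqrt(45052638)/21849 ≈ 12.288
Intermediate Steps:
n = -29/33 ≈ -0.87879
C(M) = 2*M
H(a, G) = 89/2 + G/2 (H(a, G) = -(-89 - G)/2 = 89/2 + G/2)
D(k) = -4 (D(k) = 2*(-2) = -4)
O = 1/21849 (O = 1/(21853 - 4) = 1/21849 ≈ 4.5769e-5)
sqrt(O + H(200, 213)) = sqrt(1/21849 + (89/2 + (1/2)*213)) = sqrt(1/21849 + (89/2 + 213/2)) = sqrt(1/21849 + 151) = sqrt(3299200/21849) = 40*sqrt(45052638)/21849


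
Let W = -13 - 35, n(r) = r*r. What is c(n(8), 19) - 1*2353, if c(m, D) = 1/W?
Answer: -112945/48 ≈ -2353.0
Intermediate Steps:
n(r) = r**2
W = -48
c(m, D) = -1/48 (c(m, D) = 1/(-48) = -1/48)
c(n(8), 19) - 1*2353 = -1/48 - 1*2353 = -1/48 - 2353 = -112945/48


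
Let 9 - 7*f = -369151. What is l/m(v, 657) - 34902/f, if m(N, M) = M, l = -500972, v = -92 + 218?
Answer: -92549668909/121269060 ≈ -763.18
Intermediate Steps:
v = 126
f = 369160/7 (f = 9/7 - ⅐*(-369151) = 9/7 + 369151/7 = 369160/7 ≈ 52737.)
l/m(v, 657) - 34902/f = -500972/657 - 34902/369160/7 = -500972*1/657 - 34902*7/369160 = -500972/657 - 122157/184580 = -92549668909/121269060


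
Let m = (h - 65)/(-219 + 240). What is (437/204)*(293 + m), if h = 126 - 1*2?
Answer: 678661/1071 ≈ 633.67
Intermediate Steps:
h = 124 (h = 126 - 2 = 124)
m = 59/21 (m = (124 - 65)/(-219 + 240) = 59/21 ≈ 2.8095)
(437/204)*(293 + m) = (437/204)*(293 + 59/21) = (437*(1/204))*(6212/21) = (437/204)*(6212/21) = 678661/1071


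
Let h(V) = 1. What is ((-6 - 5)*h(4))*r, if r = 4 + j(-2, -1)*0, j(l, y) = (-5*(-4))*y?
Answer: -44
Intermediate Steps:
j(l, y) = 20*y
r = 4 (r = 4 + (20*(-1))*0 = 4 - 20*0 = 4 + 0 = 4)
((-6 - 5)*h(4))*r = ((-6 - 5)*1)*4 = -11*1*4 = -11*4 = -44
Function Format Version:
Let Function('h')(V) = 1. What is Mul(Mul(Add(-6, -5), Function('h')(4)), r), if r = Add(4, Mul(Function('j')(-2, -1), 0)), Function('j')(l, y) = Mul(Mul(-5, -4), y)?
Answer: -44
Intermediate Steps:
Function('j')(l, y) = Mul(20, y)
r = 4 (r = Add(4, Mul(Mul(20, -1), 0)) = Add(4, Mul(-20, 0)) = Add(4, 0) = 4)
Mul(Mul(Add(-6, -5), Function('h')(4)), r) = Mul(Mul(Add(-6, -5), 1), 4) = Mul(Mul(-11, 1), 4) = Mul(-11, 4) = -44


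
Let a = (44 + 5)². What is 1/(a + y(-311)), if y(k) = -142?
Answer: 1/2259 ≈ 0.00044267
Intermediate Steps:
a = 2401 (a = 49² = 2401)
1/(a + y(-311)) = 1/(2401 - 142) = 1/2259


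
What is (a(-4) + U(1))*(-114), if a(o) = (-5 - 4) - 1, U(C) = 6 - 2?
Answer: 684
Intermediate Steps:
U(C) = 4
a(o) = -10 (a(o) = -9 - 1 = -10)
(a(-4) + U(1))*(-114) = (-10 + 4)*(-114) = -6*(-114) = 684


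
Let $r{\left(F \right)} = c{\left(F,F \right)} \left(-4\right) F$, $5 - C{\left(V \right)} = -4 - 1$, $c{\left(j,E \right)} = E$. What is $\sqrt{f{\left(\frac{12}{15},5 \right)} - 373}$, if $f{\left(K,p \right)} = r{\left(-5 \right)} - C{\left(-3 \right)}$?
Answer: $i \sqrt{483} \approx 21.977 i$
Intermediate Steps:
$C{\left(V \right)} = 10$ ($C{\left(V \right)} = 5 - \left(-4 - 1\right) = 5 - -5 = 5 + 5 = 10$)
$r{\left(F \right)} = - 4 F^{2}$ ($r{\left(F \right)} = F \left(-4\right) F = - 4 F F = - 4 F^{2}$)
$f{\left(K,p \right)} = -110$ ($f{\left(K,p \right)} = - 4 \left(-5\right)^{2} - 10 = \left(-4\right) 25 - 10 = -100 - 10 = -110$)
$\sqrt{f{\left(\frac{12}{15},5 \right)} - 373} = \sqrt{-110 - 373} = \sqrt{-483} = i \sqrt{483}$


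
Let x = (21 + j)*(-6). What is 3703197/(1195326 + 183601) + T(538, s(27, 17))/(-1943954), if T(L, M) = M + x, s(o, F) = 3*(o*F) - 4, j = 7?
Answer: 7197183013903/2680570657358 ≈ 2.6849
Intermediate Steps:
x = -168 (x = (21 + 7)*(-6) = 28*(-6) = -168)
s(o, F) = -4 + 3*F*o (s(o, F) = 3*(F*o) - 4 = 3*F*o - 4 = -4 + 3*F*o)
T(L, M) = -168 + M (T(L, M) = M - 168 = -168 + M)
3703197/(1195326 + 183601) + T(538, s(27, 17))/(-1943954) = 3703197/(1195326 + 183601) + (-168 + (-4 + 3*17*27))/(-1943954) = 3703197/1378927 + (-168 + (-4 + 1377))*(-1/1943954) = 3703197*(1/1378927) + (-168 + 1373)*(-1/1943954) = 3703197/1378927 + 1205*(-1/1943954) = 3703197/1378927 - 1205/1943954 = 7197183013903/2680570657358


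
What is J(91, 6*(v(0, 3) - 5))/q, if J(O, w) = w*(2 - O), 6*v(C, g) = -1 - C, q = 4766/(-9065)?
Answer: -25010335/4766 ≈ -5247.7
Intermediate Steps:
q = -4766/9065 (q = 4766*(-1/9065) = -4766/9065 ≈ -0.52576)
v(C, g) = -1/6 - C/6 (v(C, g) = (-1 - C)/6 = -1/6 - C/6)
J(91, 6*(v(0, 3) - 5))/q = ((6*((-1/6 - 1/6*0) - 5))*(2 - 1*91))/(-4766/9065) = ((6*((-1/6 + 0) - 5))*(2 - 91))*(-9065/4766) = ((6*(-1/6 - 5))*(-89))*(-9065/4766) = ((6*(-31/6))*(-89))*(-9065/4766) = -31*(-89)*(-9065/4766) = 2759*(-9065/4766) = -25010335/4766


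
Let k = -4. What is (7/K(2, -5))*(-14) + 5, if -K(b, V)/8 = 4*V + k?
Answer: 431/96 ≈ 4.4896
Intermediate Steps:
K(b, V) = 32 - 32*V (K(b, V) = -8*(4*V - 4) = -8*(-4 + 4*V) = 32 - 32*V)
(7/K(2, -5))*(-14) + 5 = (7/(32 - 32*(-5)))*(-14) + 5 = (7/(32 + 160))*(-14) + 5 = (7/192)*(-14) + 5 = -49/96 + 5 = 431/96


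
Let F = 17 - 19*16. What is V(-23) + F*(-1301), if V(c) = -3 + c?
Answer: 373361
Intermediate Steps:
F = -287 (F = 17 - 304 = -287)
V(-23) + F*(-1301) = (-3 - 23) - 287*(-1301) = -26 + 373387 = 373361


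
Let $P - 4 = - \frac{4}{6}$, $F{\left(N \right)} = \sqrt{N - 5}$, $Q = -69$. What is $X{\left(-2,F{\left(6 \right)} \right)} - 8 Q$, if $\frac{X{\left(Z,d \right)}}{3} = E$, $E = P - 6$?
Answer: $544$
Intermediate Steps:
$F{\left(N \right)} = \sqrt{-5 + N}$
$P = \frac{10}{3}$ ($P = 4 - \frac{4}{6} = 4 - \frac{2}{3} = \frac{10}{3} \approx 3.3333$)
$E = - \frac{8}{3}$ ($E = \frac{10}{3} - 6 = - \frac{8}{3} \approx -2.6667$)
$X{\left(Z,d \right)} = -8$ ($X{\left(Z,d \right)} = 3 \left(- \frac{8}{3}\right) = -8$)
$X{\left(-2,F{\left(6 \right)} \right)} - 8 Q = -8 - -552 = -8 + 552 = 544$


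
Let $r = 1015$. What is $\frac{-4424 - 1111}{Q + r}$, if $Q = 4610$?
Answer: $- \frac{123}{125} \approx -0.984$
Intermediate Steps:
$\frac{-4424 - 1111}{Q + r} = \frac{-4424 - 1111}{4610 + 1015} = - \frac{5535}{5625} = \left(-5535\right) \frac{1}{5625} = - \frac{123}{125}$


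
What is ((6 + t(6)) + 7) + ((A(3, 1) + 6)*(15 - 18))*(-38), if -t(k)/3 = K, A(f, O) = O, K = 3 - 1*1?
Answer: 805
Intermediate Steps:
K = 2 (K = 3 - 1 = 2)
t(k) = -6 (t(k) = -3*2 = -6)
((6 + t(6)) + 7) + ((A(3, 1) + 6)*(15 - 18))*(-38) = ((6 - 6) + 7) + ((1 + 6)*(15 - 18))*(-38) = (0 + 7) + (7*(-3))*(-38) = 7 - 21*(-38) = 7 + 798 = 805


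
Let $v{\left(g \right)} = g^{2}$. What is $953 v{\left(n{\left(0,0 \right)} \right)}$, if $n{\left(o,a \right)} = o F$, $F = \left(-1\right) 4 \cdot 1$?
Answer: $0$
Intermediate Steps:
$F = -4$ ($F = \left(-4\right) 1 = -4$)
$n{\left(o,a \right)} = - 4 o$ ($n{\left(o,a \right)} = o \left(-4\right) = - 4 o$)
$953 v{\left(n{\left(0,0 \right)} \right)} = 953 \left(\left(-4\right) 0\right)^{2} = 953 \cdot 0^{2} = 953 \cdot 0 = 0$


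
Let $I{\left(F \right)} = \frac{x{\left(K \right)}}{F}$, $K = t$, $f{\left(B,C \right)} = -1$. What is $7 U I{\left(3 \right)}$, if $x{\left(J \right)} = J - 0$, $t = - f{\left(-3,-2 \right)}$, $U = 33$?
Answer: $77$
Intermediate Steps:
$t = 1$ ($t = \left(-1\right) \left(-1\right) = 1$)
$K = 1$
$x{\left(J \right)} = J$ ($x{\left(J \right)} = J + 0 = J$)
$I{\left(F \right)} = \frac{1}{F}$ ($I{\left(F \right)} = 1 \frac{1}{F} = \frac{1}{F}$)
$7 U I{\left(3 \right)} = \frac{7 \cdot 33}{3} = 231 \cdot \frac{1}{3} = 77$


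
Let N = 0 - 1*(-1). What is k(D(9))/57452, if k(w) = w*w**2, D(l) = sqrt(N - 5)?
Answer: -2*I/14363 ≈ -0.00013925*I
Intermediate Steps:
N = 1 (N = 0 + 1 = 1)
D(l) = 2*I (D(l) = sqrt(1 - 5) = sqrt(-4) = 2*I)
k(w) = w**3
k(D(9))/57452 = (2*I)**3/57452 = -8*I*(1/57452) = -2*I/14363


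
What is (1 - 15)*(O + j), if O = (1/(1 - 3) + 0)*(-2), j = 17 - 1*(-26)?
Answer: -616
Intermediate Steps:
j = 43 (j = 17 + 26 = 43)
O = 1 (O = (1/(-2) + 0)*(-2) = (-1/2 + 0)*(-2) = -1/2*(-2) = 1)
(1 - 15)*(O + j) = (1 - 15)*(1 + 43) = -14*44 = -616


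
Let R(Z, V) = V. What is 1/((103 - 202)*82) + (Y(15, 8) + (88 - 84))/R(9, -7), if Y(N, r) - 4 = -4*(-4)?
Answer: -194839/56826 ≈ -3.4287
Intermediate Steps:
Y(N, r) = 20 (Y(N, r) = 4 - 4*(-4) = 4 + 16 = 20)
1/((103 - 202)*82) + (Y(15, 8) + (88 - 84))/R(9, -7) = 1/((103 - 202)*82) + (20 + (88 - 84))/(-7) = (1/82)/(-99) + (20 + 4)*(-1/7) = -1/99*1/82 + 24*(-1/7) = -1/8118 - 24/7 = -194839/56826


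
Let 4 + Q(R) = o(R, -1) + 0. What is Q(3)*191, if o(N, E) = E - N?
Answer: -1528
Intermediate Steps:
Q(R) = -5 - R (Q(R) = -4 + ((-1 - R) + 0) = -4 + (-1 - R) = -5 - R)
Q(3)*191 = (-5 - 1*3)*191 = (-5 - 3)*191 = -8*191 = -1528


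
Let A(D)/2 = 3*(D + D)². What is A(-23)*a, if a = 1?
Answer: 12696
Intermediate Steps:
A(D) = 24*D² (A(D) = 2*(3*(D + D)²) = 2*(3*(2*D)²) = 2*(3*(4*D²)) = 2*(12*D²) = 24*D²)
A(-23)*a = (24*(-23)²)*1 = (24*529)*1 = 12696*1 = 12696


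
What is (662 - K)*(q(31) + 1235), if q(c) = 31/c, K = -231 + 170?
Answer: 893628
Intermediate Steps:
K = -61
(662 - K)*(q(31) + 1235) = (662 - 1*(-61))*(31/31 + 1235) = (662 + 61)*(31*(1/31) + 1235) = 723*(1 + 1235) = 723*1236 = 893628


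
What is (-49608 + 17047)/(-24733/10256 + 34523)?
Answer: -333945616/354043155 ≈ -0.94323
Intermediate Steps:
(-49608 + 17047)/(-24733/10256 + 34523) = -32561/(-24733*1/10256 + 34523) = -32561/(-24733/10256 + 34523) = -32561/354043155/10256 = -32561*10256/354043155 = -333945616/354043155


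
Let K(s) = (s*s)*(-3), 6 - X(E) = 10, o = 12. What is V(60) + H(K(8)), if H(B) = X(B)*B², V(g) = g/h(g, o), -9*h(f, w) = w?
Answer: -147501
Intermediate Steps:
h(f, w) = -w/9
X(E) = -4 (X(E) = 6 - 1*10 = 6 - 10 = -4)
K(s) = -3*s² (K(s) = s²*(-3) = -3*s²)
V(g) = -3*g/4 (V(g) = g/((-⅑*12)) = g/(-4/3) = g*(-¾) = -3*g/4)
H(B) = -4*B²
V(60) + H(K(8)) = -¾*60 - 4*(-3*8²)² = -45 - 4*(-3*64)² = -45 - 4*(-192)² = -45 - 4*36864 = -45 - 147456 = -147501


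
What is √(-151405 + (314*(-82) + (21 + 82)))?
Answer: 5*I*√7082 ≈ 420.77*I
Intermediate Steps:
√(-151405 + (314*(-82) + (21 + 82))) = √(-151405 + (-25748 + 103)) = √(-151405 - 25645) = √(-177050) = 5*I*√7082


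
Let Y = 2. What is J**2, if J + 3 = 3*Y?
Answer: 9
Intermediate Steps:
J = 3 (J = -3 + 3*2 = -3 + 6 = 3)
J**2 = 3**2 = 9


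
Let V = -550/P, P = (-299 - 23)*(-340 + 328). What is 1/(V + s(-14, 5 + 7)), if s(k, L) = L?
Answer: 1932/22909 ≈ 0.084334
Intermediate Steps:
P = 3864 (P = -322*(-12) = 3864)
V = -275/1932 (V = -550/3864 = -550*1/3864 = -275/1932 ≈ -0.14234)
1/(V + s(-14, 5 + 7)) = 1/(-275/1932 + (5 + 7)) = 1/(-275/1932 + 12) = 1/(22909/1932) = 1932/22909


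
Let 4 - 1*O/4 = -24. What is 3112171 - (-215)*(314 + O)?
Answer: 3203761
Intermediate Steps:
O = 112 (O = 16 - 4*(-24) = 16 + 96 = 112)
3112171 - (-215)*(314 + O) = 3112171 - (-215)*(314 + 112) = 3112171 - (-215)*426 = 3112171 - 1*(-91590) = 3112171 + 91590 = 3203761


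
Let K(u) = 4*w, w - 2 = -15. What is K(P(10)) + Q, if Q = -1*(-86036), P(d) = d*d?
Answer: 85984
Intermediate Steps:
w = -13 (w = 2 - 15 = -13)
P(d) = d²
Q = 86036
K(u) = -52 (K(u) = 4*(-13) = -52)
K(P(10)) + Q = -52 + 86036 = 85984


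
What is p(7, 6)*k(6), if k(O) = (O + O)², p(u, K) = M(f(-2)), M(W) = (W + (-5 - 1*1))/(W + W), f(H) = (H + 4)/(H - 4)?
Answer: 1368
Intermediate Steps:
f(H) = (4 + H)/(-4 + H)
M(W) = (-6 + W)/(2*W) (M(W) = (W + (-5 - 1))/((2*W)) = (W - 6)*(1/(2*W)) = (-6 + W)*(1/(2*W)) = (-6 + W)/(2*W))
p(u, K) = 19/2 (p(u, K) = (-6 + (4 - 2)/(-4 - 2))/(2*(((4 - 2)/(-4 - 2)))) = (-6 + 2/(-6))/(2*((2/(-6)))) = (-6 - ⅙*2)/(2*((-⅙*2))) = (-6 - ⅓)/(2*(-⅓)) = (½)*(-3)*(-19/3) = 19/2)
k(O) = 4*O² (k(O) = (2*O)² = 4*O²)
p(7, 6)*k(6) = 19*(4*6²)/2 = 19*(4*36)/2 = (19/2)*144 = 1368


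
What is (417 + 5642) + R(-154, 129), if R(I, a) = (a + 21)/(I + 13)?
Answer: 284723/47 ≈ 6057.9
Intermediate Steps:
R(I, a) = (21 + a)/(13 + I)
(417 + 5642) + R(-154, 129) = (417 + 5642) + (21 + 129)/(13 - 154) = 6059 + 150/(-141) = 6059 - 1/141*150 = 6059 - 50/47 = 284723/47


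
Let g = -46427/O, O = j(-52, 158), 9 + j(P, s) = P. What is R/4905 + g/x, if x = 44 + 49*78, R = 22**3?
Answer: 2738799683/1156726530 ≈ 2.3677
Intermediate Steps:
j(P, s) = -9 + P
O = -61 (O = -9 - 52 = -61)
R = 10648
g = 46427/61 (g = -46427/(-61) = -46427*(-1/61) = 46427/61 ≈ 761.10)
x = 3866 (x = 44 + 3822 = 3866)
R/4905 + g/x = 10648/4905 + (46427/61)/3866 = 10648*(1/4905) + (46427/61)*(1/3866) = 10648/4905 + 46427/235826 = 2738799683/1156726530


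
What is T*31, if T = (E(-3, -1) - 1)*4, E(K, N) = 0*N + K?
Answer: -496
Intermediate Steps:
E(K, N) = K (E(K, N) = 0 + K = K)
T = -16 (T = (-3 - 1)*4 = -4*4 = -16)
T*31 = -16*31 = -496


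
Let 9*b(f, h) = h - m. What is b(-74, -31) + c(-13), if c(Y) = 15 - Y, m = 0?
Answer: 221/9 ≈ 24.556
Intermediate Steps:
b(f, h) = h/9 (b(f, h) = (h - 1*0)/9 = (h + 0)/9 = h/9)
b(-74, -31) + c(-13) = (⅑)*(-31) + (15 - 1*(-13)) = -31/9 + (15 + 13) = -31/9 + 28 = 221/9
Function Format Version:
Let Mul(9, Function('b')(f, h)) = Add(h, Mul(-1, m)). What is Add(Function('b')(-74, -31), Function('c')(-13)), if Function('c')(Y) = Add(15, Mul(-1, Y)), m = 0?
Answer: Rational(221, 9) ≈ 24.556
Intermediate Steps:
Function('b')(f, h) = Mul(Rational(1, 9), h) (Function('b')(f, h) = Mul(Rational(1, 9), Add(h, Mul(-1, 0))) = Mul(Rational(1, 9), Add(h, 0)) = Mul(Rational(1, 9), h))
Add(Function('b')(-74, -31), Function('c')(-13)) = Add(Mul(Rational(1, 9), -31), Add(15, Mul(-1, -13))) = Add(Rational(-31, 9), Add(15, 13)) = Add(Rational(-31, 9), 28) = Rational(221, 9)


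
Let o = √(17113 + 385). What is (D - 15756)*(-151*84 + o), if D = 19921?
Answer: -52828860 + 4165*√17498 ≈ -5.2278e+7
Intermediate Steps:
o = √17498 ≈ 132.28
(D - 15756)*(-151*84 + o) = (19921 - 15756)*(-151*84 + √17498) = 4165*(-12684 + √17498) = -52828860 + 4165*√17498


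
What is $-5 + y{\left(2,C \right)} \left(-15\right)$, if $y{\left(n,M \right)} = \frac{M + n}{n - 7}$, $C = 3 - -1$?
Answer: $13$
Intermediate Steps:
$C = 4$ ($C = 3 + 1 = 4$)
$y{\left(n,M \right)} = \frac{M + n}{-7 + n}$
$-5 + y{\left(2,C \right)} \left(-15\right) = -5 + \frac{4 + 2}{-7 + 2} \left(-15\right) = -5 + \frac{1}{-5} \cdot 6 \left(-15\right) = -5 + \left(- \frac{1}{5}\right) 6 \left(-15\right) = -5 - -18 = -5 + 18 = 13$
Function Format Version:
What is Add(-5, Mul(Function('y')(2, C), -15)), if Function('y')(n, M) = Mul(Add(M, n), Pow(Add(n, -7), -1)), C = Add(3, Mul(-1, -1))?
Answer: 13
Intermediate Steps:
C = 4 (C = Add(3, 1) = 4)
Function('y')(n, M) = Mul(Pow(Add(-7, n), -1), Add(M, n)) (Function('y')(n, M) = Mul(Add(M, n), Pow(Add(-7, n), -1)) = Mul(Pow(Add(-7, n), -1), Add(M, n)))
Add(-5, Mul(Function('y')(2, C), -15)) = Add(-5, Mul(Mul(Pow(Add(-7, 2), -1), Add(4, 2)), -15)) = Add(-5, Mul(Mul(Pow(-5, -1), 6), -15)) = Add(-5, Mul(Mul(Rational(-1, 5), 6), -15)) = Add(-5, Mul(Rational(-6, 5), -15)) = Add(-5, 18) = 13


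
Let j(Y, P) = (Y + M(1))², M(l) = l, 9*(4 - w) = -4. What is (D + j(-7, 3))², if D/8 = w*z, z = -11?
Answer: 10214416/81 ≈ 1.2610e+5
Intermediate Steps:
w = 40/9 (w = 4 - ⅑*(-4) = 4 + 4/9 = 40/9 ≈ 4.4444)
D = -3520/9 (D = 8*((40/9)*(-11)) = 8*(-440/9) = -3520/9 ≈ -391.11)
j(Y, P) = (1 + Y)² (j(Y, P) = (Y + 1)² = (1 + Y)²)
(D + j(-7, 3))² = (-3520/9 + (1 - 7)²)² = (-3520/9 + (-6)²)² = (-3520/9 + 36)² = (-3196/9)² = 10214416/81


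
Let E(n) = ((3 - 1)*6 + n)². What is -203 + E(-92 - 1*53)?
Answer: 17486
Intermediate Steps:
E(n) = (12 + n)² (E(n) = (2*6 + n)² = (12 + n)²)
-203 + E(-92 - 1*53) = -203 + (12 + (-92 - 1*53))² = -203 + (12 + (-92 - 53))² = -203 + (12 - 145)² = -203 + (-133)² = -203 + 17689 = 17486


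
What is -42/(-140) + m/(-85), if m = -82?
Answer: 43/34 ≈ 1.2647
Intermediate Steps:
-42/(-140) + m/(-85) = -42/(-140) - 82/(-85) = -42*(-1/140) - 82*(-1/85) = 3/10 + 82/85 = 43/34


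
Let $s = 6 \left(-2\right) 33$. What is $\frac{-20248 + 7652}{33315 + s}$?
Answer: $- \frac{12596}{32919} \approx -0.38264$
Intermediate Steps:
$s = -396$ ($s = \left(-12\right) 33 = -396$)
$\frac{-20248 + 7652}{33315 + s} = \frac{-20248 + 7652}{33315 - 396} = - \frac{12596}{32919}$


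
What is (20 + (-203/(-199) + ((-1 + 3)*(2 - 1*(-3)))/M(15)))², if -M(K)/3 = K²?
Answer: 318442390249/721728225 ≈ 441.22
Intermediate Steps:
M(K) = -3*K²
(20 + (-203/(-199) + ((-1 + 3)*(2 - 1*(-3)))/M(15)))² = (20 + (-203/(-199) + ((-1 + 3)*(2 - 1*(-3)))/((-3*15²))))² = (20 + (-203*(-1/199) + (2*(2 + 3))/((-3*225))))² = (20 + (203/199 + (2*5)/(-675)))² = (20 + (203/199 + 10*(-1/675)))² = (20 + (203/199 - 2/135))² = (20 + 27007/26865)² = (564307/26865)² = 318442390249/721728225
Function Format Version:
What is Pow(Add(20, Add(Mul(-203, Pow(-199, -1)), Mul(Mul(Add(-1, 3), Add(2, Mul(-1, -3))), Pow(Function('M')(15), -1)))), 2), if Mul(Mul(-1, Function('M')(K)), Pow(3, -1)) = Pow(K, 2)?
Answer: Rational(318442390249, 721728225) ≈ 441.22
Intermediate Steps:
Function('M')(K) = Mul(-3, Pow(K, 2))
Pow(Add(20, Add(Mul(-203, Pow(-199, -1)), Mul(Mul(Add(-1, 3), Add(2, Mul(-1, -3))), Pow(Function('M')(15), -1)))), 2) = Pow(Add(20, Add(Mul(-203, Pow(-199, -1)), Mul(Mul(Add(-1, 3), Add(2, Mul(-1, -3))), Pow(Mul(-3, Pow(15, 2)), -1)))), 2) = Pow(Add(20, Add(Mul(-203, Rational(-1, 199)), Mul(Mul(2, Add(2, 3)), Pow(Mul(-3, 225), -1)))), 2) = Pow(Add(20, Add(Rational(203, 199), Mul(Mul(2, 5), Pow(-675, -1)))), 2) = Pow(Add(20, Add(Rational(203, 199), Mul(10, Rational(-1, 675)))), 2) = Pow(Add(20, Add(Rational(203, 199), Rational(-2, 135))), 2) = Pow(Add(20, Rational(27007, 26865)), 2) = Pow(Rational(564307, 26865), 2) = Rational(318442390249, 721728225)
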